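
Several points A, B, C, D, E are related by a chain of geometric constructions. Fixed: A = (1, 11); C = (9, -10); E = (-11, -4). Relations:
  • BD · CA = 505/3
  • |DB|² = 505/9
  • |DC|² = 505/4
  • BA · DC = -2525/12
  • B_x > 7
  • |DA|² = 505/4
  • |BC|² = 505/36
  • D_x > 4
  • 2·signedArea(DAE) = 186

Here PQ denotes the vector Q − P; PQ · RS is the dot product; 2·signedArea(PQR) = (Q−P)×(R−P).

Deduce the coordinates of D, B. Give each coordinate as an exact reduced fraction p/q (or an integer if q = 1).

B = (23/3, -13/2)
D = (5, 1/2)

1. D_x = 5  [line 15·x + -12·y + -69 = 0 ∩ |DC|² = 505/4]
2. D_y = 1/2  [line 15·x + -12·y + -69 = 0 ∩ |DC|² = 505/4]
   → D = (5, 1/2)
3. B_x = 23/3  [line 8·x + -21·y + -1187/6 = 0 ∩ |BC|² = 505/36]
4. B_y = -13/2  [line 8·x + -21·y + -1187/6 = 0 ∩ |BC|² = 505/36]
   → B = (23/3, -13/2)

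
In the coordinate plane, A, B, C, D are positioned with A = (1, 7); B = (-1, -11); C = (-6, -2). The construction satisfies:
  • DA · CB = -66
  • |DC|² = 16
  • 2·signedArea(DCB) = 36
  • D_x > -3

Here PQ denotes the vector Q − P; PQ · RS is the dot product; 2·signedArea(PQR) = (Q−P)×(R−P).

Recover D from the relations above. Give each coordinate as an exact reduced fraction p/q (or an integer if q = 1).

1. D_x = -2  [DA · CB = -66 ∩ 2·signedArea(DCB) = 36]
2. D_y = -2  [DA · CB = -66 ∩ 2·signedArea(DCB) = 36]
   → D = (-2, -2)

D = (-2, -2)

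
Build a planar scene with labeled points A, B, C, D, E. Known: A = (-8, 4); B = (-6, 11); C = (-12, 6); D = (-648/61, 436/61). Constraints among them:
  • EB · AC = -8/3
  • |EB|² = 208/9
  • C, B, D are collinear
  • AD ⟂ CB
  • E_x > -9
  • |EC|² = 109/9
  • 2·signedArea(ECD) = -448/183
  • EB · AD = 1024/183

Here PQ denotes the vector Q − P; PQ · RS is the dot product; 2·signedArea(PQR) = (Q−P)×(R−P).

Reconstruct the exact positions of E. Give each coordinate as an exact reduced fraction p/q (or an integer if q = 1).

E = (-26/3, 7)

1. E_x = -26/3  [EB · AD = 1024/183 ∩ EB · AC = -8/3]
2. E_y = 7  [EB · AD = 1024/183 ∩ EB · AC = -8/3]
   → E = (-26/3, 7)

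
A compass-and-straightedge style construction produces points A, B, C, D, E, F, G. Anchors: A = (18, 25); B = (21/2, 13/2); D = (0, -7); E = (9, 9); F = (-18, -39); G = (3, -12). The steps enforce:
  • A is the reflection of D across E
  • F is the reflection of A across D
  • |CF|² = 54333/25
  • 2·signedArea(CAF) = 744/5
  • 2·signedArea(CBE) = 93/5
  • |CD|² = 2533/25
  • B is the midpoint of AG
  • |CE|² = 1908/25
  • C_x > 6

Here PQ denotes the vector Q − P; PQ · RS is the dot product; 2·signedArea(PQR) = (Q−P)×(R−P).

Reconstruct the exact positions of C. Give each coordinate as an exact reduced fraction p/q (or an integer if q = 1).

1. C_x = 33/5  [2·signedArea(CAF) = 744/5 ∩ 2·signedArea(CBE) = 93/5]
2. C_y = 3/5  [2·signedArea(CAF) = 744/5 ∩ 2·signedArea(CBE) = 93/5]
   → C = (33/5, 3/5)

C = (33/5, 3/5)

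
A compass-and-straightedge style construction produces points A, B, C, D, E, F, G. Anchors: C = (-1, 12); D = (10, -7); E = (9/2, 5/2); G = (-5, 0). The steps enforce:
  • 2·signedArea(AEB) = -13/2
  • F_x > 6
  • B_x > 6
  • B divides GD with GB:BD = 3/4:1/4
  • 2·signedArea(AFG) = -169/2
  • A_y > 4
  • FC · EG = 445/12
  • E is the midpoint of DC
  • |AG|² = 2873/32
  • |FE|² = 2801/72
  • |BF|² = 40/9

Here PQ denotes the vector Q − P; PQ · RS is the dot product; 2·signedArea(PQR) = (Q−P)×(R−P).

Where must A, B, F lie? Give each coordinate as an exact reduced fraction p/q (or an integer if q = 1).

A = (25/8, 39/8)
B = (25/4, -21/4)
F = (83/12, -13/4)

1. B_x = 25/4  [B divides GD with GB:BD = 3/4:1/4]
2. B_y = -21/4  [B divides GD with GB:BD = 3/4:1/4]
   → B = (25/4, -21/4)
3. F_x = 83/12  [line 19/2·x + 5/2·y + -691/12 = 0 ∩ |FE|² = 2801/72]
4. F_y = -13/4  [line 19/2·x + 5/2·y + -691/12 = 0 ∩ |FE|² = 2801/72]
   → F = (83/12, -13/4)
5. A_x = 25/8  [2·signedArea(AFG) = -169/2 ∩ 2·signedArea(AEB) = -13/2]
6. A_y = 39/8  [2·signedArea(AFG) = -169/2 ∩ 2·signedArea(AEB) = -13/2]
   → A = (25/8, 39/8)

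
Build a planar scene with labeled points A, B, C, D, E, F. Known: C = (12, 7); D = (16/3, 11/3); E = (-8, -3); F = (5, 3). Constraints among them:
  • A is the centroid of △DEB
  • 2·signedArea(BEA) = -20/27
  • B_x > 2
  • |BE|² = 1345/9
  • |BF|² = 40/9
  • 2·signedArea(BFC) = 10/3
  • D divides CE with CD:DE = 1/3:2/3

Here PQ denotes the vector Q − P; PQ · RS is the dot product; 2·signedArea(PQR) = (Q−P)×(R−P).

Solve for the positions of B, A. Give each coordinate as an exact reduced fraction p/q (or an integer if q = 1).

A = (1/9, 1)
B = (3, 7/3)

1. B_x = 3  [line -4·x + 7·y + -13/3 = 0 ∩ |BE|² = 1345/9]
2. B_y = 7/3  [line -4·x + 7·y + -13/3 = 0 ∩ |BE|² = 1345/9]
   → B = (3, 7/3)
3. A_x = 1/9  [2·signedArea(BEA) = -20/27 ∩ A is the centroid of △DEB]
4. A_y = 1  [2·signedArea(BEA) = -20/27 ∩ A is the centroid of △DEB]
   → A = (1/9, 1)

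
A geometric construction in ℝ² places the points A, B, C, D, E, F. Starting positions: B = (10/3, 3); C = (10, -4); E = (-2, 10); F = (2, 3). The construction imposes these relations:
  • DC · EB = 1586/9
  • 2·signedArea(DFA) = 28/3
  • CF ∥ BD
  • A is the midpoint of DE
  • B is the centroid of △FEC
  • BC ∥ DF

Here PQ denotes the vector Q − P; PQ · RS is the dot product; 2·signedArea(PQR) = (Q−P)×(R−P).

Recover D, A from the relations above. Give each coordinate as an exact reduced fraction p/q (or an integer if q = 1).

1. D_x = -14/3  [BC ∥ DF ∩ CF ∥ BD]
2. D_y = 10  [BC ∥ DF ∩ CF ∥ BD]
   → D = (-14/3, 10)
3. A_x = -10/3  [A is the midpoint of DE]
4. A_y = 10  [A is the midpoint of DE]
   → A = (-10/3, 10)

A = (-10/3, 10)
D = (-14/3, 10)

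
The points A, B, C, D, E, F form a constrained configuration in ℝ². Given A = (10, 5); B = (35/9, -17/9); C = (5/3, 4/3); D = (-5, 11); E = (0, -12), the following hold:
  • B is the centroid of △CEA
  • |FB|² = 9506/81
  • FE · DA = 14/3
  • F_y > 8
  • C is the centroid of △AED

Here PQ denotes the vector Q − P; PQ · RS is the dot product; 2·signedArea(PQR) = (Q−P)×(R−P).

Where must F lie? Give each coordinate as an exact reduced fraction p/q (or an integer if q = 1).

1. F_x = 70/9  [line -15·x + 6·y + 202/3 = 0 ∩ |FB|² = 9506/81]
2. F_y = 74/9  [line -15·x + 6·y + 202/3 = 0 ∩ |FB|² = 9506/81]
   → F = (70/9, 74/9)

F = (70/9, 74/9)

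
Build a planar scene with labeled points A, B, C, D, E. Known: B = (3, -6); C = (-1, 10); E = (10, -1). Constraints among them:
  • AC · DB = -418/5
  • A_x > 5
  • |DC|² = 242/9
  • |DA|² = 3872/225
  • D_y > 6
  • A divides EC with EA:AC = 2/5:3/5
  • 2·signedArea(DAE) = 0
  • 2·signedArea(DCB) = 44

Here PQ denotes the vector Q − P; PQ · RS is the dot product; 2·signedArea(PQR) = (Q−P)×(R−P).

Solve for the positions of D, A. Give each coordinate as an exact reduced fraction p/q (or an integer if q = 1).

1. A_x = 28/5  [A divides EC with EA:AC = 2/5:3/5]
2. A_y = 17/5  [A divides EC with EA:AC = 2/5:3/5]
   → A = (28/5, 17/5)
3. D_x = 8/3  [2·signedArea(DAE) = 0 ∩ AC · DB = -418/5]
4. D_y = 19/3  [2·signedArea(DAE) = 0 ∩ AC · DB = -418/5]
   → D = (8/3, 19/3)

A = (28/5, 17/5)
D = (8/3, 19/3)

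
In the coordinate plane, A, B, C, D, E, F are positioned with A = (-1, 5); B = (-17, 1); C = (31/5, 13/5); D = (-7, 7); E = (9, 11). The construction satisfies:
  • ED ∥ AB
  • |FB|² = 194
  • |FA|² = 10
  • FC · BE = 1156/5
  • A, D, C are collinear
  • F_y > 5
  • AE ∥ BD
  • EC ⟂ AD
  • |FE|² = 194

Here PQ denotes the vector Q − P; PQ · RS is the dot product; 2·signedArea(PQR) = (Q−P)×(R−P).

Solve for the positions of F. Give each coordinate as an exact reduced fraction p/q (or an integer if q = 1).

1. F_x = -4  [line -26·x + -10·y + -44 = 0 ∩ |FA|² = 10]
2. F_y = 6  [line -26·x + -10·y + -44 = 0 ∩ |FA|² = 10]
   → F = (-4, 6)

F = (-4, 6)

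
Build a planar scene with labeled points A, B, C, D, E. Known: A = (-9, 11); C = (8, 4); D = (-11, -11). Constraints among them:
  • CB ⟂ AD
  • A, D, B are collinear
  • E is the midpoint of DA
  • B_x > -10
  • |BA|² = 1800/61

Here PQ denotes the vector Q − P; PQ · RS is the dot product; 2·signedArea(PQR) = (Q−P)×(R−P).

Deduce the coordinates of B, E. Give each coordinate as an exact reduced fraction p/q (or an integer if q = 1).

B = (-579/61, 341/61)
E = (-10, 0)

1. B_x = -579/61  [A, D, B are collinear ∩ CB ⟂ AD]
2. B_y = 341/61  [A, D, B are collinear ∩ CB ⟂ AD]
   → B = (-579/61, 341/61)
3. E_x = -10  [E is the midpoint of DA]
4. E_y = 0  [E is the midpoint of DA]
   → E = (-10, 0)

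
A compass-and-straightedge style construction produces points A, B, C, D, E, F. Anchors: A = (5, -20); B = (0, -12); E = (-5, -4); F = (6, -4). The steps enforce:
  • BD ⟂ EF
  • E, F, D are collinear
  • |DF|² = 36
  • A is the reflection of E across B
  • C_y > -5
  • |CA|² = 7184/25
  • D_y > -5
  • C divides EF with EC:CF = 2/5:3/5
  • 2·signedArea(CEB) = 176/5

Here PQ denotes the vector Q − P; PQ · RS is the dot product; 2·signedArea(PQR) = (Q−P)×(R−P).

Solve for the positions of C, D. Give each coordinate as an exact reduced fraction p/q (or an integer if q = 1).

C = (-3/5, -4)
D = (0, -4)

1. C_x = -3/5  [C divides EF with EC:CF = 2/5:3/5]
2. C_y = -4  [C divides EF with EC:CF = 2/5:3/5]
   → C = (-3/5, -4)
3. D_x = 0  [E, F, D are collinear ∩ BD ⟂ EF]
4. D_y = -4  [E, F, D are collinear ∩ BD ⟂ EF]
   → D = (0, -4)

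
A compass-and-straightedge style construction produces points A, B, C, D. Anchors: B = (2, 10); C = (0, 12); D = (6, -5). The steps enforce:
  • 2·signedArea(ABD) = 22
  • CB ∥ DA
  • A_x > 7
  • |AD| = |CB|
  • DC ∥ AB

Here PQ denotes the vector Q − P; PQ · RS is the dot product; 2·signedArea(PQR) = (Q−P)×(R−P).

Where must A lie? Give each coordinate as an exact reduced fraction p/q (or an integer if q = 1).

1. A_x = 8  [DC ∥ AB ∩ CB ∥ DA]
2. A_y = -7  [DC ∥ AB ∩ CB ∥ DA]
   → A = (8, -7)

A = (8, -7)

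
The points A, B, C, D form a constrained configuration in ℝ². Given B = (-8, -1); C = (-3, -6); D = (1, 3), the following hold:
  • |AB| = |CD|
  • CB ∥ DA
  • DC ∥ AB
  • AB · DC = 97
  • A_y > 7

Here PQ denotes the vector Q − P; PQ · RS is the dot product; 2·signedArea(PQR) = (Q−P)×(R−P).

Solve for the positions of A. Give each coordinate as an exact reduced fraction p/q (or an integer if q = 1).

1. A_x = -4  [DC ∥ AB ∩ CB ∥ DA]
2. A_y = 8  [DC ∥ AB ∩ CB ∥ DA]
   → A = (-4, 8)

A = (-4, 8)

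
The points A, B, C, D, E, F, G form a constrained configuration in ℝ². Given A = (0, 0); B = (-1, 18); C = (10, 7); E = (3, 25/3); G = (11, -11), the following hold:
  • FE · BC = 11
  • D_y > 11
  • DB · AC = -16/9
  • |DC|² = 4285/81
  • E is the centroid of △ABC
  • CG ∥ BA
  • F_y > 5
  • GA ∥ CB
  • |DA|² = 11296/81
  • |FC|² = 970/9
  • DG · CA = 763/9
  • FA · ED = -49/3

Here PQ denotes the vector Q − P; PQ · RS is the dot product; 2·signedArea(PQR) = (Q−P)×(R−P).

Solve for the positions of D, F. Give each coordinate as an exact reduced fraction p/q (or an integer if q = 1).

D = (4, 100/9)
F = (-1/3, 6)

1. D_x = 4  [line -10·x + -7·y + 1060/9 = 0 ∩ |DC|² = 4285/81]
2. D_y = 100/9  [line -10·x + -7·y + 1060/9 = 0 ∩ |DC|² = 4285/81]
   → D = (4, 100/9)
3. F_x = -1/3  [FE · BC = 11 ∩ FA · ED = -49/3]
4. F_y = 6  [FE · BC = 11 ∩ FA · ED = -49/3]
   → F = (-1/3, 6)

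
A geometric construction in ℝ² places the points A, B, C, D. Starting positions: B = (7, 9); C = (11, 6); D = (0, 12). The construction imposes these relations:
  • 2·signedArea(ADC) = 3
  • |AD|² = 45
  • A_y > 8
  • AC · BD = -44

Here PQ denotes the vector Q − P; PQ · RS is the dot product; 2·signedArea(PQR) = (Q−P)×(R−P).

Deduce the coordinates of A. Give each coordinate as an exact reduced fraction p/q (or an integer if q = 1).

1. A_x = 6  [2·signedArea(ADC) = 3 ∩ AC · BD = -44]
2. A_y = 9  [2·signedArea(ADC) = 3 ∩ AC · BD = -44]
   → A = (6, 9)

A = (6, 9)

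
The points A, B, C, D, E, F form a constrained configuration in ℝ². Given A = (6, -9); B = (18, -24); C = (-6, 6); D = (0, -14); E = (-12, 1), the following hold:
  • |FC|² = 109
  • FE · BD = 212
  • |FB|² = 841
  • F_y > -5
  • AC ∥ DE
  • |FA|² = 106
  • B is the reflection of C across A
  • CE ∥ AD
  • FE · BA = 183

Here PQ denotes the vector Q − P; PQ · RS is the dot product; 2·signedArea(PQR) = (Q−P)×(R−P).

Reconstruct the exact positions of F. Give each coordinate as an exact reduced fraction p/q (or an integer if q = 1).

F = (-3, -4)

1. F_x = -3  [FE · BD = 212 ∩ FE · BA = 183]
2. F_y = -4  [FE · BD = 212 ∩ FE · BA = 183]
   → F = (-3, -4)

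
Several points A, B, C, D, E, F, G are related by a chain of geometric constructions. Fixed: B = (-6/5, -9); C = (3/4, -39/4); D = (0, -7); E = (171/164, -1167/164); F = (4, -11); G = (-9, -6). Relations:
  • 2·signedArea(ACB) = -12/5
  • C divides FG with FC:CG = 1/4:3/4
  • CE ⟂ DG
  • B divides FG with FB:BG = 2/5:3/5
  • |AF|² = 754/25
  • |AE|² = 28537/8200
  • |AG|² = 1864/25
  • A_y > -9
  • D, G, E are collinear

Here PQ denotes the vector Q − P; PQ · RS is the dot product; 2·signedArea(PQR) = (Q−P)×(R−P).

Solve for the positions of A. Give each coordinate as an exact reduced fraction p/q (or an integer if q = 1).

1. A_x = -3/5  [line -3/4·x + -39/20·y + -321/20 = 0 ∩ |AF|² = 754/25]
2. A_y = -8  [line -3/4·x + -39/20·y + -321/20 = 0 ∩ |AF|² = 754/25]
   → A = (-3/5, -8)

A = (-3/5, -8)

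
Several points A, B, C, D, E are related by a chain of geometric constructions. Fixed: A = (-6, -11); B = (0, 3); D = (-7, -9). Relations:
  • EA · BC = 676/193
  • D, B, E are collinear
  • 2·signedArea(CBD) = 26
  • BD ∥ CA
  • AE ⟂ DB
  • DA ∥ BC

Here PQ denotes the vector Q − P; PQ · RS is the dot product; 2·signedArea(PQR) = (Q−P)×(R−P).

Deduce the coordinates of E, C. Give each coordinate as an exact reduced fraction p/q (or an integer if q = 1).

C = (1, 1)
E = (-1470/193, -1941/193)

1. E_x = -1470/193  [D, B, E are collinear ∩ AE ⟂ DB]
2. E_y = -1941/193  [D, B, E are collinear ∩ AE ⟂ DB]
   → E = (-1470/193, -1941/193)
3. C_x = 1  [BD ∥ CA ∩ DA ∥ BC]
4. C_y = 1  [BD ∥ CA ∩ DA ∥ BC]
   → C = (1, 1)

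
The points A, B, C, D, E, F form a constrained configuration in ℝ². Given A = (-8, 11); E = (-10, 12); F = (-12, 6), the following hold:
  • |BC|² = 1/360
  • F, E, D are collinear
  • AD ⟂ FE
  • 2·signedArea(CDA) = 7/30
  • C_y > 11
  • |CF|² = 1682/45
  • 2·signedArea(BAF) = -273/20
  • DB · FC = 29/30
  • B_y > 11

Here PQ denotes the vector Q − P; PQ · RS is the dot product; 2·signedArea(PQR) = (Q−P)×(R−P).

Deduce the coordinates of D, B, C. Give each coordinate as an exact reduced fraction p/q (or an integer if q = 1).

1. D_x = -101/10  [F, E, D are collinear ∩ AD ⟂ FE]
2. D_y = 117/10  [F, E, D are collinear ∩ AD ⟂ FE]
   → D = (-101/10, 117/10)
3. C_x = -151/15  [line 7/10·x + 21/10·y + -266/15 = 0 ∩ |CF|² = 1682/45]
4. C_y = 59/5  [line 7/10·x + 21/10·y + -266/15 = 0 ∩ |CF|² = 1682/45]
   → C = (-151/15, 59/5)
5. B_x = -201/20  [2·signedArea(BAF) = -273/20 ∩ DB · FC = 29/30]
6. B_y = 237/20  [2·signedArea(BAF) = -273/20 ∩ DB · FC = 29/30]
   → B = (-201/20, 237/20)

B = (-201/20, 237/20)
C = (-151/15, 59/5)
D = (-101/10, 117/10)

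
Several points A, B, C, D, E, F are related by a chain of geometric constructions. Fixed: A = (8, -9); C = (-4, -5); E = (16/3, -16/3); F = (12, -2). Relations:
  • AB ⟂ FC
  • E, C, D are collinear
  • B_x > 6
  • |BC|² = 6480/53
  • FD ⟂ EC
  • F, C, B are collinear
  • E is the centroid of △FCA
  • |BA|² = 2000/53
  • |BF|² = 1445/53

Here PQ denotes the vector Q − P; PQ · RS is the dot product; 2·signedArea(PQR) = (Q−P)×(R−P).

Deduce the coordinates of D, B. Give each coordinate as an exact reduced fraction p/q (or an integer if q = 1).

B = (364/53, -157/53)
D = (1864/157, -874/157)

1. D_x = 1864/157  [E, C, D are collinear ∩ FD ⟂ EC]
2. D_y = -874/157  [E, C, D are collinear ∩ FD ⟂ EC]
   → D = (1864/157, -874/157)
3. B_x = 364/53  [F, C, B are collinear ∩ AB ⟂ FC]
4. B_y = -157/53  [F, C, B are collinear ∩ AB ⟂ FC]
   → B = (364/53, -157/53)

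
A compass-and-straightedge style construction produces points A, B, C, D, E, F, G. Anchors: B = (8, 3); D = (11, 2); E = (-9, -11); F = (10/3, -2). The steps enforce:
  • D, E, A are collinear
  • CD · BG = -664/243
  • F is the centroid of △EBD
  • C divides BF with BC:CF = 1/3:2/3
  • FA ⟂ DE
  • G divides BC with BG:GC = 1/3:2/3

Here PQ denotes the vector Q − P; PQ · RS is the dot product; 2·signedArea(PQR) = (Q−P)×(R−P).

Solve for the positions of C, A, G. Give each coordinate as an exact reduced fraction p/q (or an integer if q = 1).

A = (6457/1707, -4594/1707)
C = (58/9, 4/3)
G = (202/27, 22/9)

1. C_x = 58/9  [C divides BF with BC:CF = 1/3:2/3]
2. C_y = 4/3  [C divides BF with BC:CF = 1/3:2/3]
   → C = (58/9, 4/3)
3. A_x = 6457/1707  [D, E, A are collinear ∩ FA ⟂ DE]
4. A_y = -4594/1707  [D, E, A are collinear ∩ FA ⟂ DE]
   → A = (6457/1707, -4594/1707)
5. G_x = 202/27  [G divides BC with BG:GC = 1/3:2/3]
6. G_y = 22/9  [G divides BC with BG:GC = 1/3:2/3]
   → G = (202/27, 22/9)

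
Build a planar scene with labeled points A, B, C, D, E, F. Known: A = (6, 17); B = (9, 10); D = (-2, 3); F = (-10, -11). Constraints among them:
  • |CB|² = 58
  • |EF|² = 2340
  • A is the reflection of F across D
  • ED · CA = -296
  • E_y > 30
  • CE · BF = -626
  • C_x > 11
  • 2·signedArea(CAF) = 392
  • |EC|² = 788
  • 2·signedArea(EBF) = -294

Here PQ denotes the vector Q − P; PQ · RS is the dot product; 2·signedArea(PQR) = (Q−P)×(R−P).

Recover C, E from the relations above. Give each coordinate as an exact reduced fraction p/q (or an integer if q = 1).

C = (12, 3)
E = (14, 31)

1. E_x = 14  [line 21·x + -19·y + 295 = 0 ∩ |EF|² = 2340]
2. E_y = 31  [line 21·x + -19·y + 295 = 0 ∩ |EF|² = 2340]
   → E = (14, 31)
3. C_x = 12  [2·signedArea(CAF) = 392 ∩ ED · CA = -296]
4. C_y = 3  [2·signedArea(CAF) = 392 ∩ ED · CA = -296]
   → C = (12, 3)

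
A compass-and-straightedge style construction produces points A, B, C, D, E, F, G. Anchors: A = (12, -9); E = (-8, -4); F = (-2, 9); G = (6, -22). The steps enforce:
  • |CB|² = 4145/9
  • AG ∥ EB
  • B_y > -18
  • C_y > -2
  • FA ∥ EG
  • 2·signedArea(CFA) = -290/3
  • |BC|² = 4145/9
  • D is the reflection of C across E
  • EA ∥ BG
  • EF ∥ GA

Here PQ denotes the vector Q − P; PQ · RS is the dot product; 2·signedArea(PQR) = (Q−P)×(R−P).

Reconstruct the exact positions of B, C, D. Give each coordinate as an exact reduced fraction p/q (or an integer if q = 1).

1. B_x = -14  [EA ∥ BG ∩ AG ∥ EB]
2. B_y = -17  [EA ∥ BG ∩ AG ∥ EB]
   → B = (-14, -17)
3. C_x = 2/3  [line 18·x + 14·y + 20/3 = 0 ∩ |CB|² = 4145/9]
4. C_y = -4/3  [line 18·x + 14·y + 20/3 = 0 ∩ |CB|² = 4145/9]
   → C = (2/3, -4/3)
5. D_x = -50/3  [D is the reflection of C across E]
6. D_y = -20/3  [D is the reflection of C across E]
   → D = (-50/3, -20/3)

B = (-14, -17)
C = (2/3, -4/3)
D = (-50/3, -20/3)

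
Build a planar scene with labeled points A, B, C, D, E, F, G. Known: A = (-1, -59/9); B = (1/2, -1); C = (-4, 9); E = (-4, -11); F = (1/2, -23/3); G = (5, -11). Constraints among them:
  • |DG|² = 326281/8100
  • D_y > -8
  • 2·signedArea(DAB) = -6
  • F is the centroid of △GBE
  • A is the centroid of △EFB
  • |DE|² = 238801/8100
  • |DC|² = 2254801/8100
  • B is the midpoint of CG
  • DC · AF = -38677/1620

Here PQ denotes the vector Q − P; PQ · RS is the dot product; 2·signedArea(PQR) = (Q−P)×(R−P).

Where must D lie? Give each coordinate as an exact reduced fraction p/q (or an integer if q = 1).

1. D_x = -1/10  [2·signedArea(DAB) = -6 ∩ DC · AF = -38677/1620]
2. D_y = -65/9  [2·signedArea(DAB) = -6 ∩ DC · AF = -38677/1620]
   → D = (-1/10, -65/9)

D = (-1/10, -65/9)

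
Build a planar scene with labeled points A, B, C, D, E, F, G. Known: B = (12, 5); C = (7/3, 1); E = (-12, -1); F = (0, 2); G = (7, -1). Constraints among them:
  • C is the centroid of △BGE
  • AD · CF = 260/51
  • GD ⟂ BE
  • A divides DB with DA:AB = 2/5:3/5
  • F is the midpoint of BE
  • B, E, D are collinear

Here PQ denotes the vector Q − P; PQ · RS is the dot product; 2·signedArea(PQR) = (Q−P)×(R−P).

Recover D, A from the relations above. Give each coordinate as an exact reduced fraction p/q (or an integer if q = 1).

A = (708/85, 347/85)
D = (100/17, 59/17)

1. D_x = 100/17  [B, E, D are collinear ∩ GD ⟂ BE]
2. D_y = 59/17  [B, E, D are collinear ∩ GD ⟂ BE]
   → D = (100/17, 59/17)
3. A_x = 708/85  [A divides DB with DA:AB = 2/5:3/5]
4. A_y = 347/85  [A divides DB with DA:AB = 2/5:3/5]
   → A = (708/85, 347/85)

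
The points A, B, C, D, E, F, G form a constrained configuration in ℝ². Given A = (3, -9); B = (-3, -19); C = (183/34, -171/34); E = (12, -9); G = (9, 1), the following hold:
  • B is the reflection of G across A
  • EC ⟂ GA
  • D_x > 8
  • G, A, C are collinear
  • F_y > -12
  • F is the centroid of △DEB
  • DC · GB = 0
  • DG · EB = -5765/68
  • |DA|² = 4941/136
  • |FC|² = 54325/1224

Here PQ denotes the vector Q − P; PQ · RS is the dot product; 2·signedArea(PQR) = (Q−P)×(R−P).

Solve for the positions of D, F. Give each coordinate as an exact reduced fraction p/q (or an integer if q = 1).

1. D_x = 591/68  [DC · GB = 0 ∩ DG · EB = -5765/68]
2. D_y = -477/68  [DC · GB = 0 ∩ DG · EB = -5765/68]
   → D = (591/68, -477/68)
3. F_x = 401/68  [F is the centroid of △DEB]
4. F_y = -2381/204  [F is the centroid of △DEB]
   → F = (401/68, -2381/204)

D = (591/68, -477/68)
F = (401/68, -2381/204)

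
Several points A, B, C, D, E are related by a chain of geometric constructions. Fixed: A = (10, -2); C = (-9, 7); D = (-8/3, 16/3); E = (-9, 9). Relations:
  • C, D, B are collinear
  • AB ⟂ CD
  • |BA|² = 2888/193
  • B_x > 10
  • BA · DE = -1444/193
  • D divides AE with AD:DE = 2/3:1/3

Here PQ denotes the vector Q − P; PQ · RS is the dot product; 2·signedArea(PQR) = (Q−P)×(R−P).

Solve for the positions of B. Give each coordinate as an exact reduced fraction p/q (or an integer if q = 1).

B = (2120/193, 336/193)

1. B_x = 2120/193  [C, D, B are collinear ∩ AB ⟂ CD]
2. B_y = 336/193  [C, D, B are collinear ∩ AB ⟂ CD]
   → B = (2120/193, 336/193)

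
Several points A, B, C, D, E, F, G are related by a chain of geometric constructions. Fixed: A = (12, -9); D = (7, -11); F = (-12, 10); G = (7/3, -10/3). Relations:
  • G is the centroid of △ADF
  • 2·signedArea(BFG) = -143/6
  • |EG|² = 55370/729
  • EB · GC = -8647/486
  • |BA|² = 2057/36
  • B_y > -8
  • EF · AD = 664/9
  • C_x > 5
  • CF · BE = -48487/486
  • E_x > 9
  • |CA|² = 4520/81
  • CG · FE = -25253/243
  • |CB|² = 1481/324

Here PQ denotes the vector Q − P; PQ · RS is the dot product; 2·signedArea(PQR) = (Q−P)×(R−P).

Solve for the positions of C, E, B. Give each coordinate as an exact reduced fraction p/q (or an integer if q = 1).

1. E_x = 266/27  [line 5·x + 2·y + -304/9 = 0 ∩ |EG|² = 55370/729]
2. E_y = -209/27  [line 5·x + 2·y + -304/9 = 0 ∩ |EG|² = 55370/729]
   → E = (266/27, -209/27)
3. B_x = 14/3  [line 40/3·x + 43/3·y + 81/2 = 0 ∩ |BA|² = 2057/36]
4. B_y = -43/6  [line 40/3·x + 43/3·y + 81/2 = 0 ∩ |BA|² = 2057/36]
   → B = (14/3, -43/6)
5. C_x = 50/9  [CG · FE = -25253/243 ∩ EB · GC = -8647/486]
6. C_y = -47/9  [CG · FE = -25253/243 ∩ EB · GC = -8647/486]
   → C = (50/9, -47/9)

B = (14/3, -43/6)
C = (50/9, -47/9)
E = (266/27, -209/27)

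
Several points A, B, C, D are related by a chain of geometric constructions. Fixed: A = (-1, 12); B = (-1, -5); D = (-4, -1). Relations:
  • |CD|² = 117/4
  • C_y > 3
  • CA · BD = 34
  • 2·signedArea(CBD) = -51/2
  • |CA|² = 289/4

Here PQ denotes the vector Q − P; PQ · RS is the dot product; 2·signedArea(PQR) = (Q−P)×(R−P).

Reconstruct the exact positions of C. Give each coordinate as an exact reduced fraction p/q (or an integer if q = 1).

C = (-1, 7/2)

1. C_x = -1  [2·signedArea(CBD) = -51/2 ∩ CA · BD = 34]
2. C_y = 7/2  [2·signedArea(CBD) = -51/2 ∩ CA · BD = 34]
   → C = (-1, 7/2)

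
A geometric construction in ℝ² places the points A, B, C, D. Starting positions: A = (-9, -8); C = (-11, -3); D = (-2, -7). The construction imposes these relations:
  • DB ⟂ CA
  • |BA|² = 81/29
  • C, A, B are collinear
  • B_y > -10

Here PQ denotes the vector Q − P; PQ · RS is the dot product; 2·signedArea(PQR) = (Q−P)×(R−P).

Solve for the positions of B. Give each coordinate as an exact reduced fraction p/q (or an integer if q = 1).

B = (-243/29, -277/29)

1. B_x = -243/29  [C, A, B are collinear ∩ DB ⟂ CA]
2. B_y = -277/29  [C, A, B are collinear ∩ DB ⟂ CA]
   → B = (-243/29, -277/29)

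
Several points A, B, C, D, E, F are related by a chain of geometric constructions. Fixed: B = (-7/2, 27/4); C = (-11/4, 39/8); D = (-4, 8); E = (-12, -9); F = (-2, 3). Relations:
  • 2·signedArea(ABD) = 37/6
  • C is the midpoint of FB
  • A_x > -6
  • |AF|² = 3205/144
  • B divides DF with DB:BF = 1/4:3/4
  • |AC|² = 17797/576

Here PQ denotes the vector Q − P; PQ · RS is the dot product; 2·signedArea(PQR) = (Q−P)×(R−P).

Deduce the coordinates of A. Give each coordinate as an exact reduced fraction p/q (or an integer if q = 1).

1. A_x = -35/6  [line -5/4·x + -1/2·y + -43/6 = 0 ∩ |AF|² = 3205/144]
2. A_y = 1/4  [line -5/4·x + -1/2·y + -43/6 = 0 ∩ |AF|² = 3205/144]
   → A = (-35/6, 1/4)

A = (-35/6, 1/4)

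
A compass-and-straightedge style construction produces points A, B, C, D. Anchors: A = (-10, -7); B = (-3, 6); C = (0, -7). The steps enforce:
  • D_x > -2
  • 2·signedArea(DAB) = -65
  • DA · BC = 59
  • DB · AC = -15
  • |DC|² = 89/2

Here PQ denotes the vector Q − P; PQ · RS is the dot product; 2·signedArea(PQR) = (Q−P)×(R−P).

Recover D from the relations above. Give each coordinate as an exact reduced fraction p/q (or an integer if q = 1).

1. D_x = -3/2  [DA · BC = 59 ∩ 2·signedArea(DAB) = -65]
2. D_y = -1/2  [DA · BC = 59 ∩ 2·signedArea(DAB) = -65]
   → D = (-3/2, -1/2)

D = (-3/2, -1/2)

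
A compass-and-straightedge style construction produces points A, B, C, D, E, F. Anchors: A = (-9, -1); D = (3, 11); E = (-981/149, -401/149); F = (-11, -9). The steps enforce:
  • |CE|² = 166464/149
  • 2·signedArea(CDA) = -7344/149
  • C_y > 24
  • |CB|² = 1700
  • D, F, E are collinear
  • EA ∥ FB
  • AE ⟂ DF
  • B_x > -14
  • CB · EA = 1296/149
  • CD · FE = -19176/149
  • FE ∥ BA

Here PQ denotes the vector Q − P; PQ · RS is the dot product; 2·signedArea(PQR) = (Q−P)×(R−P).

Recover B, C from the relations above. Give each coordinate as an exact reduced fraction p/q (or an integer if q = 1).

1. B_x = -1999/149  [FE ∥ BA ∩ EA ∥ FB]
2. B_y = -1089/149  [FE ∥ BA ∩ EA ∥ FB]
   → B = (-1999/149, -1089/149)
3. C_x = 1875/149  [CB · EA = 1296/149 ∩ CD · FE = -19176/149]
4. C_y = 3679/149  [CB · EA = 1296/149 ∩ CD · FE = -19176/149]
   → C = (1875/149, 3679/149)

B = (-1999/149, -1089/149)
C = (1875/149, 3679/149)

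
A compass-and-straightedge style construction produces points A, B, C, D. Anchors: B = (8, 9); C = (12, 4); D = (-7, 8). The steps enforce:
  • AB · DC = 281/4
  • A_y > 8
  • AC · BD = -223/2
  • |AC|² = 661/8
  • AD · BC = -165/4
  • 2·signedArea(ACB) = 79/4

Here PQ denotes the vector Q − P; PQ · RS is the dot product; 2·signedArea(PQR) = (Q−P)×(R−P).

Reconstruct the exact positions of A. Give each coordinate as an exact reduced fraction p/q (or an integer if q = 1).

1. A_x = 17/4  [AD · BC = -165/4 ∩ AC · BD = -223/2]
2. A_y = 35/4  [AD · BC = -165/4 ∩ AC · BD = -223/2]
   → A = (17/4, 35/4)

A = (17/4, 35/4)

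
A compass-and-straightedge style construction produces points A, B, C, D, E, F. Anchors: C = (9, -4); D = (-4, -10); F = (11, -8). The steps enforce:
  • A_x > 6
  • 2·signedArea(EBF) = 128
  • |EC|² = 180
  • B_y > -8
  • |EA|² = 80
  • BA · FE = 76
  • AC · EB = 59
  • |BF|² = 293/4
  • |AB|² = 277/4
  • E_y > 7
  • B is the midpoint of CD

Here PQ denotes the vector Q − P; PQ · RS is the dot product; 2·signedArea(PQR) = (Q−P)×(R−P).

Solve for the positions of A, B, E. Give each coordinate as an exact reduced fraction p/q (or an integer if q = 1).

1. B_x = 5/2  [B is the midpoint of CD]
2. B_y = -7  [B is the midpoint of CD]
   → B = (5/2, -7)
3. E_x = 3  [line 1·x + 17/2·y + -71 = 0 ∩ |EC|² = 180]
4. E_y = 8  [line 1·x + 17/2·y + -71 = 0 ∩ |EC|² = 180]
   → E = (3, 8)
5. A_x = 7  [AC · EB = 59 ∩ BA · FE = 76]
6. A_y = 0  [AC · EB = 59 ∩ BA · FE = 76]
   → A = (7, 0)

A = (7, 0)
B = (5/2, -7)
E = (3, 8)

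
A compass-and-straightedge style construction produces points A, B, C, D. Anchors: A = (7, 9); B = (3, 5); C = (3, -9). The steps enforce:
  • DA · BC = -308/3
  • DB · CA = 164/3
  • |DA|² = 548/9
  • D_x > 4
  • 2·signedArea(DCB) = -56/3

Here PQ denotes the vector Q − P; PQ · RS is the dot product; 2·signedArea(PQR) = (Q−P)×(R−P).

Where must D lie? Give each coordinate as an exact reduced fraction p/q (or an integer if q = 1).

D = (13/3, 5/3)

1. D_x = 13/3  [2·signedArea(DCB) = -56/3 ∩ DA · BC = -308/3]
2. D_y = 5/3  [2·signedArea(DCB) = -56/3 ∩ DA · BC = -308/3]
   → D = (13/3, 5/3)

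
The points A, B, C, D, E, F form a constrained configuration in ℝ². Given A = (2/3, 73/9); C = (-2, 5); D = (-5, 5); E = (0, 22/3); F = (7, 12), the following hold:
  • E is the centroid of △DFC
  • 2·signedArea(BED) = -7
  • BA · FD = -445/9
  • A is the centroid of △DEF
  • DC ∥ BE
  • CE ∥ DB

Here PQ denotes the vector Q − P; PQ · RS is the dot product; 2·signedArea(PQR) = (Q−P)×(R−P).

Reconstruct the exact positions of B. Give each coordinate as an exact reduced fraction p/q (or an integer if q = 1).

1. B_x = -3  [DC ∥ BE ∩ CE ∥ DB]
2. B_y = 22/3  [DC ∥ BE ∩ CE ∥ DB]
   → B = (-3, 22/3)

B = (-3, 22/3)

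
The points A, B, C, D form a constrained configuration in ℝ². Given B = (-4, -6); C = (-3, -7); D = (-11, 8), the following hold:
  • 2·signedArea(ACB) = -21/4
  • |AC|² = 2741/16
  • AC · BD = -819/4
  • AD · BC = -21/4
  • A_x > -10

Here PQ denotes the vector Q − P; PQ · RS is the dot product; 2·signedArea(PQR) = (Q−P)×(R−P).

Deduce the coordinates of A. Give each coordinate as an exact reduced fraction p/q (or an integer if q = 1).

1. A_x = -37/4  [AC · BD = -819/4 ∩ AD · BC = -21/4]
2. A_y = 9/2  [AC · BD = -819/4 ∩ AD · BC = -21/4]
   → A = (-37/4, 9/2)

A = (-37/4, 9/2)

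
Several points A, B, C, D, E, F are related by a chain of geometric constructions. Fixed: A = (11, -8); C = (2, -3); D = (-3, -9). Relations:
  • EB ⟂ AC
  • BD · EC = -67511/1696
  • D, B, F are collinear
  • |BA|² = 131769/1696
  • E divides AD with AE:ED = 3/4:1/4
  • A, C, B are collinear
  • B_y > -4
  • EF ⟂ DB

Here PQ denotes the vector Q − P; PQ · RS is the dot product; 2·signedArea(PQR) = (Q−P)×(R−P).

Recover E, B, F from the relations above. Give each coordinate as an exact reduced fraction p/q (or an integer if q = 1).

B = (1397/424, -1577/424)
E = (1/2, -35/4)
F = (-39934439/48546728, -348244957/48546728)

1. E_x = 1/2  [E divides AD with AE:ED = 3/4:1/4]
2. E_y = -35/4  [E divides AD with AE:ED = 3/4:1/4]
   → E = (1/2, -35/4)
3. B_x = 1397/424  [A, C, B are collinear ∩ EB ⟂ AC]
4. B_y = -1577/424  [A, C, B are collinear ∩ EB ⟂ AC]
   → B = (1397/424, -1577/424)
5. F_x = -39934439/48546728  [D, B, F are collinear ∩ EF ⟂ DB]
6. F_y = -348244957/48546728  [D, B, F are collinear ∩ EF ⟂ DB]
   → F = (-39934439/48546728, -348244957/48546728)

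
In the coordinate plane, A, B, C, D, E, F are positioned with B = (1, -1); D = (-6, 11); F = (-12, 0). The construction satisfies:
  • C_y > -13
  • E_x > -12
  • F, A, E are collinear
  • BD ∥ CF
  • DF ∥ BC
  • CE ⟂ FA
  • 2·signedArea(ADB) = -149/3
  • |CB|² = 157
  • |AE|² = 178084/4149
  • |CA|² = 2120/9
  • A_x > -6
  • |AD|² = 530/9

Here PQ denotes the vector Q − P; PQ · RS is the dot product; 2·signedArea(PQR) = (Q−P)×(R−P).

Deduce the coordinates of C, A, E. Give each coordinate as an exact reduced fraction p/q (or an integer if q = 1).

A = (-17/3, 10/3)
C = (-5, -12)
E = (-5285/461, 130/461)

1. C_x = -5  [BD ∥ CF ∩ DF ∥ BC]
2. C_y = -12  [BD ∥ CF ∩ DF ∥ BC]
   → C = (-5, -12)
3. A_x = -17/3  [line 12·x + 7·y + 134/3 = 0 ∩ |AD|² = 530/9]
4. A_y = 10/3  [line 12·x + 7·y + 134/3 = 0 ∩ |AD|² = 530/9]
   → A = (-17/3, 10/3)
5. E_x = -5285/461  [F, A, E are collinear ∩ CE ⟂ FA]
6. E_y = 130/461  [F, A, E are collinear ∩ CE ⟂ FA]
   → E = (-5285/461, 130/461)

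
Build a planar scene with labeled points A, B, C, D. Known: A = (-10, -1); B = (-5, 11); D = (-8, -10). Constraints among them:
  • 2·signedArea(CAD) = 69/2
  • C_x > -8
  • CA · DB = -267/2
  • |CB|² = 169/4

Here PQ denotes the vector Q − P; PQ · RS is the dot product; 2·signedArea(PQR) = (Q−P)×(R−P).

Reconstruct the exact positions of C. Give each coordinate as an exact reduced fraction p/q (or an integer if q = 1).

1. C_x = -15/2  [2·signedArea(CAD) = 69/2 ∩ CA · DB = -267/2]
2. C_y = 5  [2·signedArea(CAD) = 69/2 ∩ CA · DB = -267/2]
   → C = (-15/2, 5)

C = (-15/2, 5)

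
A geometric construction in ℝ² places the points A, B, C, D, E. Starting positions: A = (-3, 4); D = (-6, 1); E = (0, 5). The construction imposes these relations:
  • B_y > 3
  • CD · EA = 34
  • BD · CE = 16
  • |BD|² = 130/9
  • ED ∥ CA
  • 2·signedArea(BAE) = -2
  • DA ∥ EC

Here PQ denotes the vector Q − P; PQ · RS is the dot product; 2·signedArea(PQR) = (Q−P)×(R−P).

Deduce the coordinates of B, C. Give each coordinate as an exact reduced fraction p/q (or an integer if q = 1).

1. B_x = -3  [line -1·x + 3·y + -13 = 0 ∩ |BD|² = 130/9]
2. B_y = 10/3  [line -1·x + 3·y + -13 = 0 ∩ |BD|² = 130/9]
   → B = (-3, 10/3)
3. C_x = 3  [BD · CE = 16 ∩ ED ∥ CA]
4. C_y = 8  [BD · CE = 16 ∩ ED ∥ CA]
   → C = (3, 8)

B = (-3, 10/3)
C = (3, 8)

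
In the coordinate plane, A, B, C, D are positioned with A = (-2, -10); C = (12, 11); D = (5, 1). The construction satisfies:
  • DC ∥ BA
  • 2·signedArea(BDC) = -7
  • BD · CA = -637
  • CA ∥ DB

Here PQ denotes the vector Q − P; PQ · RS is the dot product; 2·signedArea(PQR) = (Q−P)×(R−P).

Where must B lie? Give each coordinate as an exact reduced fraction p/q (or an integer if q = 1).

1. B_x = -9  [DC ∥ BA ∩ CA ∥ DB]
2. B_y = -20  [DC ∥ BA ∩ CA ∥ DB]
   → B = (-9, -20)

B = (-9, -20)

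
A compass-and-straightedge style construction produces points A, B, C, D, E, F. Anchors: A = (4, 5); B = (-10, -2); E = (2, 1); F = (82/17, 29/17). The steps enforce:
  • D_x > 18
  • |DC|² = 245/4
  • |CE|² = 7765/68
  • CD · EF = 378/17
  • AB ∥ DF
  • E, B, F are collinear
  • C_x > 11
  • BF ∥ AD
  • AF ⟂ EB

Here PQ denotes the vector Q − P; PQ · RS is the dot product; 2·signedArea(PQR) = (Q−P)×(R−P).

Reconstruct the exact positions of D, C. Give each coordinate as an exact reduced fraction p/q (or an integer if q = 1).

C = (201/17, 177/34)
D = (320/17, 148/17)

1. D_x = 320/17  [AB ∥ DF ∩ BF ∥ AD]
2. D_y = 148/17  [AB ∥ DF ∩ BF ∥ AD]
   → D = (320/17, 148/17)
3. C_x = 201/17  [line -48/17·x + -12/17·y + 630/17 = 0 ∩ |DC|² = 245/4]
4. C_y = 177/34  [line -48/17·x + -12/17·y + 630/17 = 0 ∩ |DC|² = 245/4]
   → C = (201/17, 177/34)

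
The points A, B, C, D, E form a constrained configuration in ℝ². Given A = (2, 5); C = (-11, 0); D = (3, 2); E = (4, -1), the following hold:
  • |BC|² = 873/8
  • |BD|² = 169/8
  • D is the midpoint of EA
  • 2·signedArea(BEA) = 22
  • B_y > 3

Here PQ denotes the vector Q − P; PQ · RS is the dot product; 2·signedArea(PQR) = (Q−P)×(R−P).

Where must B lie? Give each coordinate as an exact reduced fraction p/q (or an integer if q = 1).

1. B_x = -5/4  [line -6·x + -2·y + 0 = 0 ∩ |BD|² = 169/8]
2. B_y = 15/4  [line -6·x + -2·y + 0 = 0 ∩ |BD|² = 169/8]
   → B = (-5/4, 15/4)

B = (-5/4, 15/4)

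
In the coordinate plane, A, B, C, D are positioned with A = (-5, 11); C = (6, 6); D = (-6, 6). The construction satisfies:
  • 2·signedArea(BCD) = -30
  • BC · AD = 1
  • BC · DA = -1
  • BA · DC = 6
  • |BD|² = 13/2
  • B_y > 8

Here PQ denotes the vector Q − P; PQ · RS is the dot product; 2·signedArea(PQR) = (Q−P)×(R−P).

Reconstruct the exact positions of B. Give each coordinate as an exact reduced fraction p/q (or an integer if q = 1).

B = (-11/2, 17/2)

1. B_x = -11/2  [BC · AD = 1 ∩ BA · DC = 6]
2. B_y = 17/2  [BC · AD = 1 ∩ BA · DC = 6]
   → B = (-11/2, 17/2)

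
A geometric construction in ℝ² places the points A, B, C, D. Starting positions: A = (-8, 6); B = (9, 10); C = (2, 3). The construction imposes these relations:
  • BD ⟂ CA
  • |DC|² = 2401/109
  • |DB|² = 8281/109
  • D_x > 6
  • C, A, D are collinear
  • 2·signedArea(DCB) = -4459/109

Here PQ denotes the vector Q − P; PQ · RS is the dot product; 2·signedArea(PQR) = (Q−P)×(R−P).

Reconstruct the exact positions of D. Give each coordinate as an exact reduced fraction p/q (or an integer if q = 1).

D = (708/109, 180/109)

1. D_x = 708/109  [C, A, D are collinear ∩ BD ⟂ CA]
2. D_y = 180/109  [C, A, D are collinear ∩ BD ⟂ CA]
   → D = (708/109, 180/109)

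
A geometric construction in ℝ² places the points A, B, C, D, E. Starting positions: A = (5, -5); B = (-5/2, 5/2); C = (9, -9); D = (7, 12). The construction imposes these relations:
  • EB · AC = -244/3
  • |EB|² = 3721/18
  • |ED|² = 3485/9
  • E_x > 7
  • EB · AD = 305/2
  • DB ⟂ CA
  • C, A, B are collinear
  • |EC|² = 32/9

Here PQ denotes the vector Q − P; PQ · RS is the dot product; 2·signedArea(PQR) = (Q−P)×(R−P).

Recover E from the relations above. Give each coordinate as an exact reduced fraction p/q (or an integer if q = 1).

E = (23/3, -23/3)

1. E_x = 23/3  [EB · AC = -244/3 ∩ EB · AD = 305/2]
2. E_y = -23/3  [EB · AC = -244/3 ∩ EB · AD = 305/2]
   → E = (23/3, -23/3)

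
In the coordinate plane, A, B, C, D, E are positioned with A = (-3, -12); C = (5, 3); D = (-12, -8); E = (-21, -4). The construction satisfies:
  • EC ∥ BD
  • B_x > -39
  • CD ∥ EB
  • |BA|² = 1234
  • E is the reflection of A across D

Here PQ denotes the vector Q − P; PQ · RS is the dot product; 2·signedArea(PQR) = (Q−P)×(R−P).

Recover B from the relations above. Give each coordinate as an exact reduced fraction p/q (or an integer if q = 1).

B = (-38, -15)

1. B_x = -38  [EC ∥ BD ∩ CD ∥ EB]
2. B_y = -15  [EC ∥ BD ∩ CD ∥ EB]
   → B = (-38, -15)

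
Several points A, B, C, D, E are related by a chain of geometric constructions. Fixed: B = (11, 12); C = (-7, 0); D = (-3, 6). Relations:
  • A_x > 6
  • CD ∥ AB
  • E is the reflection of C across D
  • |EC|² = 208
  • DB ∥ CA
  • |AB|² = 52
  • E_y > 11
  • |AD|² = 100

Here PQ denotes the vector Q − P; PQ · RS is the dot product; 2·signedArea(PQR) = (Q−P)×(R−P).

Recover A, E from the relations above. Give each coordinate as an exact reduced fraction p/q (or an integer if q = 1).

A = (7, 6)
E = (1, 12)

1. A_x = 7  [CD ∥ AB ∩ DB ∥ CA]
2. A_y = 6  [CD ∥ AB ∩ DB ∥ CA]
   → A = (7, 6)
3. E_x = 1  [E is the reflection of C across D]
4. E_y = 12  [E is the reflection of C across D]
   → E = (1, 12)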